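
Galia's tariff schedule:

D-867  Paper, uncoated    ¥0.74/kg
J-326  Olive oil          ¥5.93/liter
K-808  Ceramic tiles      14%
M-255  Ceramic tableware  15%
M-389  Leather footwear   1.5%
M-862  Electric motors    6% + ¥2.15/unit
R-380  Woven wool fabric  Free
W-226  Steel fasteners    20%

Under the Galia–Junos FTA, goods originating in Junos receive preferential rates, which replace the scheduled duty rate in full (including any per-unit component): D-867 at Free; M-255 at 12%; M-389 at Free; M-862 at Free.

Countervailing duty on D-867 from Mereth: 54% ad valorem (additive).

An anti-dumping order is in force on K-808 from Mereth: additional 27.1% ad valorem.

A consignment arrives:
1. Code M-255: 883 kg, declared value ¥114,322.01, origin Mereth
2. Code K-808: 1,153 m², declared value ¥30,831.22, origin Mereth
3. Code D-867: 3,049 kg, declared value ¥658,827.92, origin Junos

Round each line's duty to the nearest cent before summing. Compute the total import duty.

Line 1 (M-255, Mereth, 883 kg, ¥114,322.01):
Base rate for M-255 is 15%.
M-255 has an FTA preferential rate, but origin Mereth is not Junos; base rate stands.
Duty = ¥114,322.01 × 15% = ¥17,148.30.
Line 2 (K-808, Mereth, 1,153 m², ¥30,831.22):
Base rate for K-808 is 14%.
Additional duty on K-808 from Mereth: +27.1%. Applied ad valorem rate: 14% + 27.1% = 41.1%.
Duty = ¥30,831.22 × 41.1% = ¥12,671.63.
Line 3 (D-867, Junos, 3,049 kg, ¥658,827.92):
Base rate for D-867 is ¥0.74/kg.
Origin Junos qualifies under the Galia–Junos agreement and D-867 is covered: preferential rate Free applies instead.
The additional-duty order on D-867 targets Mereth, not Junos; it does not apply.
Duty = ¥658,827.92 × 0% = ¥0.00.
Total = ¥17,148.30 + ¥12,671.63 + ¥0.00 = ¥29,819.93.

¥29,819.93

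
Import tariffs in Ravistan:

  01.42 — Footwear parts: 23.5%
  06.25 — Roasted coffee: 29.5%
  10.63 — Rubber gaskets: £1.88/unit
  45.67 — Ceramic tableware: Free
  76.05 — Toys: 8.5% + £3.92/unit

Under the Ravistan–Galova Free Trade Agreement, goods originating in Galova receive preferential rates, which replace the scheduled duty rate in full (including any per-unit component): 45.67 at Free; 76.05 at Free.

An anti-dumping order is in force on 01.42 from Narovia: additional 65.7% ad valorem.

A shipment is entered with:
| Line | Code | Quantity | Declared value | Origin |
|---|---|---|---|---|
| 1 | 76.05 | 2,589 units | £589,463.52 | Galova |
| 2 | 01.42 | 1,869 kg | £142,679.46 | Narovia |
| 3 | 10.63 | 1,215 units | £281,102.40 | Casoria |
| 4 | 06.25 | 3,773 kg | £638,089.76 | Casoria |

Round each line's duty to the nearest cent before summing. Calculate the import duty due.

£317,790.76

Line 1 (76.05, Galova, 2,589 units, £589,463.52):
Base rate for 76.05 is 8.5% + £3.92/unit.
Origin Galova qualifies under the Ravistan–Galova agreement and 76.05 is covered: preferential rate Free applies instead.
Duty = £589,463.52 × 0% = £0.00.
Line 2 (01.42, Narovia, 1,869 kg, £142,679.46):
Base rate for 01.42 is 23.5%.
Additional duty on 01.42 from Narovia: +65.7%. Applied ad valorem rate: 23.5% + 65.7% = 89.2%.
Duty = £142,679.46 × 89.2% = £127,270.08.
Line 3 (10.63, Casoria, 1,215 units, £281,102.40):
Base rate for 10.63 is £1.88/unit.
Duty = 1,215 × £1.88 = £2,284.20.
Line 4 (06.25, Casoria, 3,773 kg, £638,089.76):
Base rate for 06.25 is 29.5%.
Duty = £638,089.76 × 29.5% = £188,236.48.
Total = £0.00 + £127,270.08 + £2,284.20 + £188,236.48 = £317,790.76.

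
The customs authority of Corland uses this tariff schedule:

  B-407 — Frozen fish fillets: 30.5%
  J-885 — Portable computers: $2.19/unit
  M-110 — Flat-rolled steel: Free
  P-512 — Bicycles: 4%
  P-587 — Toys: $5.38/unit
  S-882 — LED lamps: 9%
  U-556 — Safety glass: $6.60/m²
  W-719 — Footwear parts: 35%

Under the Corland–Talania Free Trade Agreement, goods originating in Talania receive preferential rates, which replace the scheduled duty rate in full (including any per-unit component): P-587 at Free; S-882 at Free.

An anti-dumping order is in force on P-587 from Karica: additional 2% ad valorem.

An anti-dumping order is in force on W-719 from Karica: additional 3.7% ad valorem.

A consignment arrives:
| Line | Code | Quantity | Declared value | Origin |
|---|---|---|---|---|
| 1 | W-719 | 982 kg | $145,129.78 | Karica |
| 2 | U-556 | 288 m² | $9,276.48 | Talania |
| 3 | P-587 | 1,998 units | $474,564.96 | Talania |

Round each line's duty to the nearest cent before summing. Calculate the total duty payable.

Line 1 (W-719, Karica, 982 kg, $145,129.78):
Base rate for W-719 is 35%.
Additional duty on W-719 from Karica: +3.7%. Applied ad valorem rate: 35% + 3.7% = 38.7%.
Duty = $145,129.78 × 38.7% = $56,165.22.
Line 2 (U-556, Talania, 288 m², $9,276.48):
Base rate for U-556 is $6.60/m².
Origin Talania is the FTA partner but U-556 is not on the preference list; base rate stands.
Duty = 288 × $6.60 = $1,900.80.
Line 3 (P-587, Talania, 1,998 units, $474,564.96):
Base rate for P-587 is $5.38/unit.
Origin Talania qualifies under the Corland–Talania agreement and P-587 is covered: preferential rate Free applies instead.
The additional-duty order on P-587 targets Karica, not Talania; it does not apply.
Duty = $474,564.96 × 0% = $0.00.
Total = $56,165.22 + $1,900.80 + $0.00 = $58,066.02.

$58,066.02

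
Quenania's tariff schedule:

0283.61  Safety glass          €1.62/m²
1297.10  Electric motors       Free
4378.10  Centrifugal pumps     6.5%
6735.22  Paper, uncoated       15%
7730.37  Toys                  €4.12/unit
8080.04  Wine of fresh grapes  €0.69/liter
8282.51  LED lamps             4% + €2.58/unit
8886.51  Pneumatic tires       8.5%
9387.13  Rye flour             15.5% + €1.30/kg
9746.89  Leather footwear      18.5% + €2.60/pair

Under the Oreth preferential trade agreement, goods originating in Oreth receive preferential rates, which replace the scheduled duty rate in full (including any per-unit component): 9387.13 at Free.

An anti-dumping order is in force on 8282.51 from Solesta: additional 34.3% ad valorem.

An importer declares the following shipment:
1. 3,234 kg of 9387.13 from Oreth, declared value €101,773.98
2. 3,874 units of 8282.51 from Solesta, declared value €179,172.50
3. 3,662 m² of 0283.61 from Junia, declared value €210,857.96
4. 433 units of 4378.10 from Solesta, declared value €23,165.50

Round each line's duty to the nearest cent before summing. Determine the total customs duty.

Line 1 (9387.13, Oreth, 3,234 kg, €101,773.98):
Base rate for 9387.13 is 15.5% + €1.30/kg.
Origin Oreth qualifies under the Quenania–Oreth agreement and 9387.13 is covered: preferential rate Free applies instead.
Duty = €101,773.98 × 0% = €0.00.
Line 2 (8282.51, Solesta, 3,874 units, €179,172.50):
Base rate for 8282.51 is 4% + €2.58/unit.
Additional duty on 8282.51 from Solesta: +34.3%. Applied ad valorem rate: 4% + 34.3% = 38.3%.
Duty = €179,172.50 × 38.3% + 3,874 × €2.58 = €78,617.99.
Line 3 (0283.61, Junia, 3,662 m², €210,857.96):
Base rate for 0283.61 is €1.62/m².
Duty = 3,662 × €1.62 = €5,932.44.
Line 4 (4378.10, Solesta, 433 units, €23,165.50):
Base rate for 4378.10 is 6.5%.
Duty = €23,165.50 × 6.5% = €1,505.76.
Total = €0.00 + €78,617.99 + €5,932.44 + €1,505.76 = €86,056.19.

€86,056.19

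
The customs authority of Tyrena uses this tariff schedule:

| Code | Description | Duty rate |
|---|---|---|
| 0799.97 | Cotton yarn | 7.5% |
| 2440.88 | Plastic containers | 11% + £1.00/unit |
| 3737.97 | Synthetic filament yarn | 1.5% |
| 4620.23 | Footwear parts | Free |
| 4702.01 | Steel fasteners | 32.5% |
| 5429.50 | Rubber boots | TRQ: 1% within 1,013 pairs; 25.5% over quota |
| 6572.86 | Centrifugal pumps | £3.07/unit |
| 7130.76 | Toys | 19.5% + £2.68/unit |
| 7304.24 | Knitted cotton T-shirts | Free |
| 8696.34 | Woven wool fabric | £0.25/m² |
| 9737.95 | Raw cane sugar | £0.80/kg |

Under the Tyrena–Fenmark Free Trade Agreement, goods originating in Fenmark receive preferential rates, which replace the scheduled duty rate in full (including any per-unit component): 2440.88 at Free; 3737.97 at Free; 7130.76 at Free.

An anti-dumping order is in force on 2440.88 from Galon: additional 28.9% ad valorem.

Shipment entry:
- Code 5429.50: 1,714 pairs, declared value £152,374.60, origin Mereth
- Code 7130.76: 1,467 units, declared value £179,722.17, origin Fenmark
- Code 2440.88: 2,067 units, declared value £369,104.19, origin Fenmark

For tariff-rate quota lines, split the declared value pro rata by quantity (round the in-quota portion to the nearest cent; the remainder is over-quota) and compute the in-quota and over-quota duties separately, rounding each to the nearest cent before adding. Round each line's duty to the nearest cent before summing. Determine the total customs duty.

£16,791.88

Line 1 (5429.50, Mereth, 1,714 pairs, £152,374.60):
Code 5429.50 is under a tariff-rate quota (threshold 1,013 pairs). In-quota: 1,013 pairs at 1%; over-quota: 701 pairs at 25.5%.
Pro-rata value split: in-quota = £152,374.60 × 1,013/1,714 = £90,055.70; over-quota = £152,374.60 − £90,055.70 = £62,318.90.
In-quota duty = £90,055.70 × 1% = £900.56. Over-quota duty = £62,318.90 × 25.5% = £15,891.32.
Line duty = £900.56 + £15,891.32 = £16,791.88.
Line 2 (7130.76, Fenmark, 1,467 units, £179,722.17):
Base rate for 7130.76 is 19.5% + £2.68/unit.
Origin Fenmark qualifies under the Tyrena–Fenmark agreement and 7130.76 is covered: preferential rate Free applies instead.
Duty = £179,722.17 × 0% = £0.00.
Line 3 (2440.88, Fenmark, 2,067 units, £369,104.19):
Base rate for 2440.88 is 11% + £1.00/unit.
Origin Fenmark qualifies under the Tyrena–Fenmark agreement and 2440.88 is covered: preferential rate Free applies instead.
The additional-duty order on 2440.88 targets Galon, not Fenmark; it does not apply.
Duty = £369,104.19 × 0% = £0.00.
Total = £16,791.88 + £0.00 + £0.00 = £16,791.88.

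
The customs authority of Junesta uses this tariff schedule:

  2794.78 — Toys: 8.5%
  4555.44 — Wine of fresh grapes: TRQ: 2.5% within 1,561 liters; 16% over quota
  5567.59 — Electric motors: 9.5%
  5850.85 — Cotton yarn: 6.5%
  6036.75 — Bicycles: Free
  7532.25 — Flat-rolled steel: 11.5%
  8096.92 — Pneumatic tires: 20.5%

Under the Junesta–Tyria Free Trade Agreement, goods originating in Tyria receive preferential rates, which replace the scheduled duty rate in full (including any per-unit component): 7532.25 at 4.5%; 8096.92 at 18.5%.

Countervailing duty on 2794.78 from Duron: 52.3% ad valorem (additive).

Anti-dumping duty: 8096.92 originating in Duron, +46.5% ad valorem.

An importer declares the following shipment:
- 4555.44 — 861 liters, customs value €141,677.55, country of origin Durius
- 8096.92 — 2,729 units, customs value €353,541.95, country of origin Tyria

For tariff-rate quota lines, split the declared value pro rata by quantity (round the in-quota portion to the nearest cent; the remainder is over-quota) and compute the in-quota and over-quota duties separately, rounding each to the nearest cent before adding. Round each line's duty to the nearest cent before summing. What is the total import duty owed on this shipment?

Line 1 (4555.44, Durius, 861 liters, €141,677.55):
Code 4555.44 is under a tariff-rate quota (threshold 1,561 liters). Quantity 861 liters is within the quota, so the in-quota rate 2.5% applies to the full value.
Duty = €141,677.55 × 2.5% = €3,541.94.
Line 2 (8096.92, Tyria, 2,729 units, €353,541.95):
Base rate for 8096.92 is 20.5%.
Origin Tyria qualifies under the Junesta–Tyria agreement and 8096.92 is covered: preferential rate 18.5% applies instead.
The additional-duty order on 8096.92 targets Duron, not Tyria; it does not apply.
Duty = €353,541.95 × 18.5% = €65,405.26.
Total = €3,541.94 + €65,405.26 = €68,947.20.

€68,947.20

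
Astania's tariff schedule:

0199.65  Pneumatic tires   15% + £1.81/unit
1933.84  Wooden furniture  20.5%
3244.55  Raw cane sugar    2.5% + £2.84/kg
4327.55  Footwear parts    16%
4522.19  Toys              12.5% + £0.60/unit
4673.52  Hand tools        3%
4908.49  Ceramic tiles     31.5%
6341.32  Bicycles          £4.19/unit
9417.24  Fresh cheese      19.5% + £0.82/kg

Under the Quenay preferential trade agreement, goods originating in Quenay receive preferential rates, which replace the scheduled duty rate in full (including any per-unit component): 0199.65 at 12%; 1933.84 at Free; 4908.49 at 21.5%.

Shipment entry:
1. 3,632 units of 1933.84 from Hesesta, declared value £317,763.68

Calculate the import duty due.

Line 1 (1933.84, Hesesta, 3,632 units, £317,763.68):
Base rate for 1933.84 is 20.5%.
1933.84 has an FTA preferential rate, but origin Hesesta is not Quenay; base rate stands.
Duty = £317,763.68 × 20.5% = £65,141.55.

£65,141.55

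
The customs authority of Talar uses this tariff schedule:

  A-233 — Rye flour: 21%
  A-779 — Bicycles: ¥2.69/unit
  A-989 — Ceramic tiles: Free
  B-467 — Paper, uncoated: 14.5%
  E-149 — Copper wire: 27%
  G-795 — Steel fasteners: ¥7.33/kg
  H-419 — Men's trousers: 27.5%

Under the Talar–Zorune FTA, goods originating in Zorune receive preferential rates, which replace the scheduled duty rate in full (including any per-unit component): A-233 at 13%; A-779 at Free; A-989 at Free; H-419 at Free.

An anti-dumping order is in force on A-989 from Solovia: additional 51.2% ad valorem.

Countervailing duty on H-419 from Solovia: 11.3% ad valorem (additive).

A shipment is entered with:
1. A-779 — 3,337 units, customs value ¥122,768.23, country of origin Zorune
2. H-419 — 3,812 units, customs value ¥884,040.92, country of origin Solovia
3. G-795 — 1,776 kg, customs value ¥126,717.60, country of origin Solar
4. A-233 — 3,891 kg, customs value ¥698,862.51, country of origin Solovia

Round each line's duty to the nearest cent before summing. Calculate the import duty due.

¥502,787.09

Line 1 (A-779, Zorune, 3,337 units, ¥122,768.23):
Base rate for A-779 is ¥2.69/unit.
Origin Zorune qualifies under the Talar–Zorune agreement and A-779 is covered: preferential rate Free applies instead.
Duty = ¥122,768.23 × 0% = ¥0.00.
Line 2 (H-419, Solovia, 3,812 units, ¥884,040.92):
Base rate for H-419 is 27.5%.
H-419 has an FTA preferential rate, but origin Solovia is not Zorune; base rate stands.
Additional duty on H-419 from Solovia: +11.3%. Applied ad valorem rate: 27.5% + 11.3% = 38.8%.
Duty = ¥884,040.92 × 38.8% = ¥343,007.88.
Line 3 (G-795, Solar, 1,776 kg, ¥126,717.60):
Base rate for G-795 is ¥7.33/kg.
Duty = 1,776 × ¥7.33 = ¥13,018.08.
Line 4 (A-233, Solovia, 3,891 kg, ¥698,862.51):
Base rate for A-233 is 21%.
A-233 has an FTA preferential rate, but origin Solovia is not Zorune; base rate stands.
Duty = ¥698,862.51 × 21% = ¥146,761.13.
Total = ¥0.00 + ¥343,007.88 + ¥13,018.08 + ¥146,761.13 = ¥502,787.09.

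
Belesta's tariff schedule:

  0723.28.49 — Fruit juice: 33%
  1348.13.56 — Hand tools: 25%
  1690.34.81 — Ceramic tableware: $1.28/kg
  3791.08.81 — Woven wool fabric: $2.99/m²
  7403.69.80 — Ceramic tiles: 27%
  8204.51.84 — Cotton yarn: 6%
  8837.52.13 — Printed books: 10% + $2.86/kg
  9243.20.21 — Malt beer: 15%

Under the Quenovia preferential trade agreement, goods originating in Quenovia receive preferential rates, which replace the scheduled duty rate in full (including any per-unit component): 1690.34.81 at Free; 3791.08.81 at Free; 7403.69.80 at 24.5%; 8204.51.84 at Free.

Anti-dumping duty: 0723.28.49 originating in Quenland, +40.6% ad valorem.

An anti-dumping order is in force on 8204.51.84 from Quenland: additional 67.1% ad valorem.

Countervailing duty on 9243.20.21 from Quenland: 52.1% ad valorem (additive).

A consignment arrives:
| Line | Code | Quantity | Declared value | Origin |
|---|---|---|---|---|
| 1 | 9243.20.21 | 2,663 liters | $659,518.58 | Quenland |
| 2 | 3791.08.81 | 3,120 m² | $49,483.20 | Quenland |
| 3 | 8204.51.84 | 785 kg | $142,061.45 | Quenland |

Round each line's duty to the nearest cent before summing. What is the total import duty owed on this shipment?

Line 1 (9243.20.21, Quenland, 2,663 liters, $659,518.58):
Base rate for 9243.20.21 is 15%.
Additional duty on 9243.20.21 from Quenland: +52.1%. Applied ad valorem rate: 15% + 52.1% = 67.1%.
Duty = $659,518.58 × 67.1% = $442,536.97.
Line 2 (3791.08.81, Quenland, 3,120 m², $49,483.20):
Base rate for 3791.08.81 is $2.99/m².
3791.08.81 has an FTA preferential rate, but origin Quenland is not Quenovia; base rate stands.
Duty = 3,120 × $2.99 = $9,328.80.
Line 3 (8204.51.84, Quenland, 785 kg, $142,061.45):
Base rate for 8204.51.84 is 6%.
8204.51.84 has an FTA preferential rate, but origin Quenland is not Quenovia; base rate stands.
Additional duty on 8204.51.84 from Quenland: +67.1%. Applied ad valorem rate: 6% + 67.1% = 73.1%.
Duty = $142,061.45 × 73.1% = $103,846.92.
Total = $442,536.97 + $9,328.80 + $103,846.92 = $555,712.69.

$555,712.69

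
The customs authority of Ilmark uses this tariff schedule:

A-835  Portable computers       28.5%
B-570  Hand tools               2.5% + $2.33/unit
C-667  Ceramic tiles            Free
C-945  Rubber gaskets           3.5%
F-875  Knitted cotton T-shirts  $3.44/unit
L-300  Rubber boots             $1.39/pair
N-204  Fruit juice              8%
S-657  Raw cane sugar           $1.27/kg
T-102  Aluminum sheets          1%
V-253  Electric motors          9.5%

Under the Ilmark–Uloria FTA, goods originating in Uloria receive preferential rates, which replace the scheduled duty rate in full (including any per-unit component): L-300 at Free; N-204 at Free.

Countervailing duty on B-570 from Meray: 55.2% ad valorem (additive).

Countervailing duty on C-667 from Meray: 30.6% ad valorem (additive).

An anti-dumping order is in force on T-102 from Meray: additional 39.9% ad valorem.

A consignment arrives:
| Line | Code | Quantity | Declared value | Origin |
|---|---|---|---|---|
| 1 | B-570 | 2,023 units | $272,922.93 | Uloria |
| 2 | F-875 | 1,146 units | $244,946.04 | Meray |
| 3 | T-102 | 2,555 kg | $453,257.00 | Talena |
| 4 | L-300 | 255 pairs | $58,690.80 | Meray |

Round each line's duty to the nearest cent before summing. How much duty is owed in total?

$20,365.92

Line 1 (B-570, Uloria, 2,023 units, $272,922.93):
Base rate for B-570 is 2.5% + $2.33/unit.
Origin Uloria is the FTA partner but B-570 is not on the preference list; base rate stands.
The additional-duty order on B-570 targets Meray, not Uloria; it does not apply.
Duty = $272,922.93 × 2.5% + 2,023 × $2.33 = $11,536.66.
Line 2 (F-875, Meray, 1,146 units, $244,946.04):
Base rate for F-875 is $3.44/unit.
Duty = 1,146 × $3.44 = $3,942.24.
Line 3 (T-102, Talena, 2,555 kg, $453,257.00):
Base rate for T-102 is 1%.
The additional-duty order on T-102 targets Meray, not Talena; it does not apply.
Duty = $453,257.00 × 1% = $4,532.57.
Line 4 (L-300, Meray, 255 pairs, $58,690.80):
Base rate for L-300 is $1.39/pair.
L-300 has an FTA preferential rate, but origin Meray is not Uloria; base rate stands.
Duty = 255 × $1.39 = $354.45.
Total = $11,536.66 + $3,942.24 + $4,532.57 + $354.45 = $20,365.92.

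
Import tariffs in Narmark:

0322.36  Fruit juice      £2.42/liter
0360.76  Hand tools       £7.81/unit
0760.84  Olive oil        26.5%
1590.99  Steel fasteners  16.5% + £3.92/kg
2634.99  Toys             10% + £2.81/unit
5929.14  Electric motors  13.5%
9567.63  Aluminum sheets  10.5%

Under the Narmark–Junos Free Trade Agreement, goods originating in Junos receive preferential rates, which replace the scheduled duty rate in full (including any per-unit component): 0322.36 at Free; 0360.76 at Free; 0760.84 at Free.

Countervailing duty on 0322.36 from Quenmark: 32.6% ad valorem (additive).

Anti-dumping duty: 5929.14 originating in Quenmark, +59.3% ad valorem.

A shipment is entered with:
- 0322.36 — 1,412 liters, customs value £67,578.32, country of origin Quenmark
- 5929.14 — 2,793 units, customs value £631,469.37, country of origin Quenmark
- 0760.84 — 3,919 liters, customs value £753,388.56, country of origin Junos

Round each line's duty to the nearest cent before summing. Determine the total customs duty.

£485,157.27

Line 1 (0322.36, Quenmark, 1,412 liters, £67,578.32):
Base rate for 0322.36 is £2.42/liter.
0322.36 has an FTA preferential rate, but origin Quenmark is not Junos; base rate stands.
Additional duty on 0322.36 from Quenmark: +32.6% ad valorem. Applied ad valorem rate = 32.6%.
Duty = £67,578.32 × 32.6% + 1,412 × £2.42 = £25,447.57.
Line 2 (5929.14, Quenmark, 2,793 units, £631,469.37):
Base rate for 5929.14 is 13.5%.
Additional duty on 5929.14 from Quenmark: +59.3%. Applied ad valorem rate: 13.5% + 59.3% = 72.8%.
Duty = £631,469.37 × 72.8% = £459,709.70.
Line 3 (0760.84, Junos, 3,919 liters, £753,388.56):
Base rate for 0760.84 is 26.5%.
Origin Junos qualifies under the Narmark–Junos agreement and 0760.84 is covered: preferential rate Free applies instead.
Duty = £753,388.56 × 0% = £0.00.
Total = £25,447.57 + £459,709.70 + £0.00 = £485,157.27.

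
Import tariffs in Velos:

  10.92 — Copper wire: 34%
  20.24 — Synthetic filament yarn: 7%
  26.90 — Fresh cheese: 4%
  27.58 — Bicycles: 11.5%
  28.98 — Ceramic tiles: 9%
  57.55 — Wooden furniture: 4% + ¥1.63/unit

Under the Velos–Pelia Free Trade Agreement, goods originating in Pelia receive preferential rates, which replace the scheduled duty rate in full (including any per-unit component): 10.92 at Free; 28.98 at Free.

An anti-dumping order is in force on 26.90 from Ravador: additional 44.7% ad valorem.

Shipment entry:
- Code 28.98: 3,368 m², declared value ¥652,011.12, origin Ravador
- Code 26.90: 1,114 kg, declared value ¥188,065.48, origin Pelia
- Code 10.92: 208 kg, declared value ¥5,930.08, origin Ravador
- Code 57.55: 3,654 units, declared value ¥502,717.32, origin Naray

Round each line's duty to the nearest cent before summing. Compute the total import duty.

Line 1 (28.98, Ravador, 3,368 m², ¥652,011.12):
Base rate for 28.98 is 9%.
28.98 has an FTA preferential rate, but origin Ravador is not Pelia; base rate stands.
Duty = ¥652,011.12 × 9% = ¥58,681.00.
Line 2 (26.90, Pelia, 1,114 kg, ¥188,065.48):
Base rate for 26.90 is 4%.
Origin Pelia is the FTA partner but 26.90 is not on the preference list; base rate stands.
The additional-duty order on 26.90 targets Ravador, not Pelia; it does not apply.
Duty = ¥188,065.48 × 4% = ¥7,522.62.
Line 3 (10.92, Ravador, 208 kg, ¥5,930.08):
Base rate for 10.92 is 34%.
10.92 has an FTA preferential rate, but origin Ravador is not Pelia; base rate stands.
Duty = ¥5,930.08 × 34% = ¥2,016.23.
Line 4 (57.55, Naray, 3,654 units, ¥502,717.32):
Base rate for 57.55 is 4% + ¥1.63/unit.
Duty = ¥502,717.32 × 4% + 3,654 × ¥1.63 = ¥26,064.71.
Total = ¥58,681.00 + ¥7,522.62 + ¥2,016.23 + ¥26,064.71 = ¥94,284.56.

¥94,284.56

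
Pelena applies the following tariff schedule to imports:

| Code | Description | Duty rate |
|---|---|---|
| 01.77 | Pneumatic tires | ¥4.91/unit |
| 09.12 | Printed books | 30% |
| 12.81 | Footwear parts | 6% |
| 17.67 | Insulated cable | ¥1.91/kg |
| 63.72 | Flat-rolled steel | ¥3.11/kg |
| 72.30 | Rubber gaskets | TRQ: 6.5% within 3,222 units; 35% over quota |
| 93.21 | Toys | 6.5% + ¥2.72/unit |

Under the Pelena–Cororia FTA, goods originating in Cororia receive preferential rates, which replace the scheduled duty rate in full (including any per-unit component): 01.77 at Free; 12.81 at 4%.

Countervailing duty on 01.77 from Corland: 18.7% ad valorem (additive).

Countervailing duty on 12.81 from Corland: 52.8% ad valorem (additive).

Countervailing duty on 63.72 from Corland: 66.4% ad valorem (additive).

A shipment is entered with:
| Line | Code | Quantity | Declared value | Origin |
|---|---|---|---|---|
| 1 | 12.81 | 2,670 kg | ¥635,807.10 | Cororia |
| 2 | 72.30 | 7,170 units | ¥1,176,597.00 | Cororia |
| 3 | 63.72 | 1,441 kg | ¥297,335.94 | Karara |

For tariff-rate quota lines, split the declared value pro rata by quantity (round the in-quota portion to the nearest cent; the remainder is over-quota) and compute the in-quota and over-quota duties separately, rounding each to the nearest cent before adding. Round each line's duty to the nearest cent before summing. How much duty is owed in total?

¥291,034.63

Line 1 (12.81, Cororia, 2,670 kg, ¥635,807.10):
Base rate for 12.81 is 6%.
Origin Cororia qualifies under the Pelena–Cororia agreement and 12.81 is covered: preferential rate 4% applies instead.
The additional-duty order on 12.81 targets Corland, not Cororia; it does not apply.
Duty = ¥635,807.10 × 4% = ¥25,432.28.
Line 2 (72.30, Cororia, 7,170 units, ¥1,176,597.00):
Code 72.30 is under a tariff-rate quota (threshold 3,222 units). In-quota: 3,222 units at 6.5%; over-quota: 3,948 units at 35%.
Pro-rata value split: in-quota = ¥1,176,597.00 × 3,222/7,170 = ¥528,730.20; over-quota = ¥1,176,597.00 − ¥528,730.20 = ¥647,866.80.
In-quota duty = ¥528,730.20 × 6.5% = ¥34,367.46. Over-quota duty = ¥647,866.80 × 35% = ¥226,753.38.
Line duty = ¥34,367.46 + ¥226,753.38 = ¥261,120.84.
Line 3 (63.72, Karara, 1,441 kg, ¥297,335.94):
Base rate for 63.72 is ¥3.11/kg.
The additional-duty order on 63.72 targets Corland, not Karara; it does not apply.
Duty = 1,441 × ¥3.11 = ¥4,481.51.
Total = ¥25,432.28 + ¥261,120.84 + ¥4,481.51 = ¥291,034.63.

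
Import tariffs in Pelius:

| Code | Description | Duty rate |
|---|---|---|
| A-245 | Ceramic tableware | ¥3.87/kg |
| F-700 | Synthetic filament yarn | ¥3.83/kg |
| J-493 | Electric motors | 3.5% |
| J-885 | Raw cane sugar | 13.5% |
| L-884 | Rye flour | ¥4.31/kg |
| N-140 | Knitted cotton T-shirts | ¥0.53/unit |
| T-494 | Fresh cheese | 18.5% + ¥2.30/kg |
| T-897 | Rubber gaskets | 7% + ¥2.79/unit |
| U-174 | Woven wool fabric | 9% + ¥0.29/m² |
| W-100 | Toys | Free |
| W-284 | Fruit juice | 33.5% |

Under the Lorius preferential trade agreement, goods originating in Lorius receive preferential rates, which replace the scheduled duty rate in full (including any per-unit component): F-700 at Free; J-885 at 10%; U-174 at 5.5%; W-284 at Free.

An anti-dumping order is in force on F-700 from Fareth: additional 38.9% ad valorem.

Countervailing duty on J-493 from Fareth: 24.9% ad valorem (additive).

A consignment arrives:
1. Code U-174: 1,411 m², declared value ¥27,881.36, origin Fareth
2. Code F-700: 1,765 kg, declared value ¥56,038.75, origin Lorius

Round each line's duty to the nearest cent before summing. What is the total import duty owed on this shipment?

¥2,918.51

Line 1 (U-174, Fareth, 1,411 m², ¥27,881.36):
Base rate for U-174 is 9% + ¥0.29/m².
U-174 has an FTA preferential rate, but origin Fareth is not Lorius; base rate stands.
Duty = ¥27,881.36 × 9% + 1,411 × ¥0.29 = ¥2,918.51.
Line 2 (F-700, Lorius, 1,765 kg, ¥56,038.75):
Base rate for F-700 is ¥3.83/kg.
Origin Lorius qualifies under the Pelius–Lorius agreement and F-700 is covered: preferential rate Free applies instead.
The additional-duty order on F-700 targets Fareth, not Lorius; it does not apply.
Duty = ¥56,038.75 × 0% = ¥0.00.
Total = ¥2,918.51 + ¥0.00 = ¥2,918.51.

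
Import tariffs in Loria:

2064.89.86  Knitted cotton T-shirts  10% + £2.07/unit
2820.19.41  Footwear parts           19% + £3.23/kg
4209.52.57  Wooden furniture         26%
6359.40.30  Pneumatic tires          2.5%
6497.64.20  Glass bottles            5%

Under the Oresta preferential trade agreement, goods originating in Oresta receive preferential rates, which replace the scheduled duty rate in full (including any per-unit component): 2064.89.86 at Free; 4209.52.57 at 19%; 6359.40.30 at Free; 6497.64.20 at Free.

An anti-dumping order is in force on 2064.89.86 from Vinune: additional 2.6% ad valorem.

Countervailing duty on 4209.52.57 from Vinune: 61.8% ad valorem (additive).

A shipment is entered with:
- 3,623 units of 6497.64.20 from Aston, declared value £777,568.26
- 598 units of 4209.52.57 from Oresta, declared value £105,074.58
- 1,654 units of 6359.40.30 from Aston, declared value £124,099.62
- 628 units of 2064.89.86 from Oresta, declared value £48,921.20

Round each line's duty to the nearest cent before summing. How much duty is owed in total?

Line 1 (6497.64.20, Aston, 3,623 units, £777,568.26):
Base rate for 6497.64.20 is 5%.
6497.64.20 has an FTA preferential rate, but origin Aston is not Oresta; base rate stands.
Duty = £777,568.26 × 5% = £38,878.41.
Line 2 (4209.52.57, Oresta, 598 units, £105,074.58):
Base rate for 4209.52.57 is 26%.
Origin Oresta qualifies under the Loria–Oresta agreement and 4209.52.57 is covered: preferential rate 19% applies instead.
The additional-duty order on 4209.52.57 targets Vinune, not Oresta; it does not apply.
Duty = £105,074.58 × 19% = £19,964.17.
Line 3 (6359.40.30, Aston, 1,654 units, £124,099.62):
Base rate for 6359.40.30 is 2.5%.
6359.40.30 has an FTA preferential rate, but origin Aston is not Oresta; base rate stands.
Duty = £124,099.62 × 2.5% = £3,102.49.
Line 4 (2064.89.86, Oresta, 628 units, £48,921.20):
Base rate for 2064.89.86 is 10% + £2.07/unit.
Origin Oresta qualifies under the Loria–Oresta agreement and 2064.89.86 is covered: preferential rate Free applies instead.
The additional-duty order on 2064.89.86 targets Vinune, not Oresta; it does not apply.
Duty = £48,921.20 × 0% = £0.00.
Total = £38,878.41 + £19,964.17 + £3,102.49 + £0.00 = £61,945.07.

£61,945.07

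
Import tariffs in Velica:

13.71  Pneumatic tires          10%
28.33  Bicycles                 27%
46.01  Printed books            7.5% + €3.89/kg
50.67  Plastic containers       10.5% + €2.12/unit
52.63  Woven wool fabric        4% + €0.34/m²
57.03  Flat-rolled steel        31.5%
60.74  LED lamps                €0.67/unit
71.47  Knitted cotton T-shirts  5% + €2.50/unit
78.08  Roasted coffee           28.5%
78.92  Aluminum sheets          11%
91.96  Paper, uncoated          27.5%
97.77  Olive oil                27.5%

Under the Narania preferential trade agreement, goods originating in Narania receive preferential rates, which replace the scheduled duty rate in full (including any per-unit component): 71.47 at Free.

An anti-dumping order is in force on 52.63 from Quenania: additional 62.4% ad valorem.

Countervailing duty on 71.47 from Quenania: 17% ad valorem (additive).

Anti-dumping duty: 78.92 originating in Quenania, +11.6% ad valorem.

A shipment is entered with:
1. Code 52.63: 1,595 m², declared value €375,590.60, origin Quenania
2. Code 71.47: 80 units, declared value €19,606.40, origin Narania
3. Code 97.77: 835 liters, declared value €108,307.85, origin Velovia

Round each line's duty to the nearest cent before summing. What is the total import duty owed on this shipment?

Line 1 (52.63, Quenania, 1,595 m², €375,590.60):
Base rate for 52.63 is 4% + €0.34/m².
Additional duty on 52.63 from Quenania: +62.4%. Applied ad valorem rate: 4% + 62.4% = 66.4%.
Duty = €375,590.60 × 66.4% + 1,595 × €0.34 = €249,934.46.
Line 2 (71.47, Narania, 80 units, €19,606.40):
Base rate for 71.47 is 5% + €2.50/unit.
Origin Narania qualifies under the Velica–Narania agreement and 71.47 is covered: preferential rate Free applies instead.
The additional-duty order on 71.47 targets Quenania, not Narania; it does not apply.
Duty = €19,606.40 × 0% = €0.00.
Line 3 (97.77, Velovia, 835 liters, €108,307.85):
Base rate for 97.77 is 27.5%.
Duty = €108,307.85 × 27.5% = €29,784.66.
Total = €249,934.46 + €0.00 + €29,784.66 = €279,719.12.

€279,719.12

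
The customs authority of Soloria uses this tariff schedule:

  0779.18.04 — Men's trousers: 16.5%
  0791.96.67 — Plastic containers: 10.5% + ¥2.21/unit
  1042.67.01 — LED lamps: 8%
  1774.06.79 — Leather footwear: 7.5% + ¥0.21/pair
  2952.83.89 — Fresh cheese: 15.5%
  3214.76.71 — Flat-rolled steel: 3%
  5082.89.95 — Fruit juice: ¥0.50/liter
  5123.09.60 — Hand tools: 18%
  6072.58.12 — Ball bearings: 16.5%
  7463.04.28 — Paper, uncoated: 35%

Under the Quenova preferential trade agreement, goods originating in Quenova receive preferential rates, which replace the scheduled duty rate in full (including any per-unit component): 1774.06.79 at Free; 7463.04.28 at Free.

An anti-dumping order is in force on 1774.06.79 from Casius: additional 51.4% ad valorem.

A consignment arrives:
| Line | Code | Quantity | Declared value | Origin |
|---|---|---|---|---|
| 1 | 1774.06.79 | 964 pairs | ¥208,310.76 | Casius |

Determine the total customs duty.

Line 1 (1774.06.79, Casius, 964 pairs, ¥208,310.76):
Base rate for 1774.06.79 is 7.5% + ¥0.21/pair.
1774.06.79 has an FTA preferential rate, but origin Casius is not Quenova; base rate stands.
Additional duty on 1774.06.79 from Casius: +51.4%. Applied ad valorem rate: 7.5% + 51.4% = 58.9%.
Duty = ¥208,310.76 × 58.9% + 964 × ¥0.21 = ¥122,897.48.

¥122,897.48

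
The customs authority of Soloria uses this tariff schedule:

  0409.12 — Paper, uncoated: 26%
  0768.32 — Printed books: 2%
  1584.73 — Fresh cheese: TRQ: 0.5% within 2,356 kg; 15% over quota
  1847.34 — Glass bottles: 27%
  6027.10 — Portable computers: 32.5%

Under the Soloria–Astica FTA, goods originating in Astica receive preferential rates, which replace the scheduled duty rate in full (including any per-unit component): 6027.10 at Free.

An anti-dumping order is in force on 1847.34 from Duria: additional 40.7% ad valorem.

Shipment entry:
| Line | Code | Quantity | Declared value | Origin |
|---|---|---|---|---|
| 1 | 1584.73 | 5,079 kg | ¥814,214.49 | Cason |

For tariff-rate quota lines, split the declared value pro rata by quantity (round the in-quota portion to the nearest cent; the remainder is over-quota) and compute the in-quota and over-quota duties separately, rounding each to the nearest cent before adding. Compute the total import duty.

¥67,367.07

Line 1 (1584.73, Cason, 5,079 kg, ¥814,214.49):
Code 1584.73 is under a tariff-rate quota (threshold 2,356 kg). In-quota: 2,356 kg at 0.5%; over-quota: 2,723 kg at 15%.
Pro-rata value split: in-quota = ¥814,214.49 × 2,356/5,079 = ¥377,690.36; over-quota = ¥814,214.49 − ¥377,690.36 = ¥436,524.13.
In-quota duty = ¥377,690.36 × 0.5% = ¥1,888.45. Over-quota duty = ¥436,524.13 × 15% = ¥65,478.62.
Line duty = ¥1,888.45 + ¥65,478.62 = ¥67,367.07.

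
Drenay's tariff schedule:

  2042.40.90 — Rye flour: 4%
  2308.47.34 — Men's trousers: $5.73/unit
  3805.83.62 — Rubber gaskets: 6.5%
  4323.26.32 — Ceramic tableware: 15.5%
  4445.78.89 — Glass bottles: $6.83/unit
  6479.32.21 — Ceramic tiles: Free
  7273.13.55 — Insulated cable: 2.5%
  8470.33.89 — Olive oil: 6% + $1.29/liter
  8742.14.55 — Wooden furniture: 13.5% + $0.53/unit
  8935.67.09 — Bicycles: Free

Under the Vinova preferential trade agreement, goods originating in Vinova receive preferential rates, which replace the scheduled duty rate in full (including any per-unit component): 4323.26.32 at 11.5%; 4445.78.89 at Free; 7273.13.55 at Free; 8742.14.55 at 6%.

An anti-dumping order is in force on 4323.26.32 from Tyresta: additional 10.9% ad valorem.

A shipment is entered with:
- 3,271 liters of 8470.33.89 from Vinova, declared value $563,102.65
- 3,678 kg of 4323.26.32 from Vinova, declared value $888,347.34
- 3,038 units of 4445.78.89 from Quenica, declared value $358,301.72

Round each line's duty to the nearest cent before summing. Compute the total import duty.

$160,915.23

Line 1 (8470.33.89, Vinova, 3,271 liters, $563,102.65):
Base rate for 8470.33.89 is 6% + $1.29/liter.
Origin Vinova is the FTA partner but 8470.33.89 is not on the preference list; base rate stands.
Duty = $563,102.65 × 6% + 3,271 × $1.29 = $38,005.75.
Line 2 (4323.26.32, Vinova, 3,678 kg, $888,347.34):
Base rate for 4323.26.32 is 15.5%.
Origin Vinova qualifies under the Drenay–Vinova agreement and 4323.26.32 is covered: preferential rate 11.5% applies instead.
The additional-duty order on 4323.26.32 targets Tyresta, not Vinova; it does not apply.
Duty = $888,347.34 × 11.5% = $102,159.94.
Line 3 (4445.78.89, Quenica, 3,038 units, $358,301.72):
Base rate for 4445.78.89 is $6.83/unit.
4445.78.89 has an FTA preferential rate, but origin Quenica is not Vinova; base rate stands.
Duty = 3,038 × $6.83 = $20,749.54.
Total = $38,005.75 + $102,159.94 + $20,749.54 = $160,915.23.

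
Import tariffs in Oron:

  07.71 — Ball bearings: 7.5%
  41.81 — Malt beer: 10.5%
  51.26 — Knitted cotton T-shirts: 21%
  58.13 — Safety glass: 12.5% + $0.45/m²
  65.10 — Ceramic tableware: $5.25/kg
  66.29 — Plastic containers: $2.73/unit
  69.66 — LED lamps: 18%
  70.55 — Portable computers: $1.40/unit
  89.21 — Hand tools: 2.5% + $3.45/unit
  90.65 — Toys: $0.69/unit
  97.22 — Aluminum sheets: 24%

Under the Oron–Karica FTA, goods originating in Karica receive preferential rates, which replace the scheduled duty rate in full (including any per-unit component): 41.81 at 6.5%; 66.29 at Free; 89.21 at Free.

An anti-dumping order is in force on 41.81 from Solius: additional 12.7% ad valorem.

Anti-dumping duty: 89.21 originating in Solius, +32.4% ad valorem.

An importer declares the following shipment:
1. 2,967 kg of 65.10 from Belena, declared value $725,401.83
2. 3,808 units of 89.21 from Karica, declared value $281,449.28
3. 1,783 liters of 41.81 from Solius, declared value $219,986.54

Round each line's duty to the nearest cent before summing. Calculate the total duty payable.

Line 1 (65.10, Belena, 2,967 kg, $725,401.83):
Base rate for 65.10 is $5.25/kg.
Duty = 2,967 × $5.25 = $15,576.75.
Line 2 (89.21, Karica, 3,808 units, $281,449.28):
Base rate for 89.21 is 2.5% + $3.45/unit.
Origin Karica qualifies under the Oron–Karica agreement and 89.21 is covered: preferential rate Free applies instead.
The additional-duty order on 89.21 targets Solius, not Karica; it does not apply.
Duty = $281,449.28 × 0% = $0.00.
Line 3 (41.81, Solius, 1,783 liters, $219,986.54):
Base rate for 41.81 is 10.5%.
41.81 has an FTA preferential rate, but origin Solius is not Karica; base rate stands.
Additional duty on 41.81 from Solius: +12.7%. Applied ad valorem rate: 10.5% + 12.7% = 23.2%.
Duty = $219,986.54 × 23.2% = $51,036.88.
Total = $15,576.75 + $0.00 + $51,036.88 = $66,613.63.

$66,613.63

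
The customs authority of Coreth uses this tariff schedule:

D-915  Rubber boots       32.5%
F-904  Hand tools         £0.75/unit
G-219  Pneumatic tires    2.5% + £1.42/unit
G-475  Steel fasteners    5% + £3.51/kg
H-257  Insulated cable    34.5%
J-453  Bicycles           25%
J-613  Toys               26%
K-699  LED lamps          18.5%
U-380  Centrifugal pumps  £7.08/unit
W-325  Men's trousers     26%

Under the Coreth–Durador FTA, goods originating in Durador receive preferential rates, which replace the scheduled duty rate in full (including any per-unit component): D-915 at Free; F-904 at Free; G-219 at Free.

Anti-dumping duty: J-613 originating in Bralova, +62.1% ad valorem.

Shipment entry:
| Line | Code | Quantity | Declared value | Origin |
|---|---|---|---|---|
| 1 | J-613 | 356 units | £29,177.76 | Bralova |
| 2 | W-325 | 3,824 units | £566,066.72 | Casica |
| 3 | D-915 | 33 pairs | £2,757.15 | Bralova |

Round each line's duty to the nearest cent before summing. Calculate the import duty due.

£173,779.03

Line 1 (J-613, Bralova, 356 units, £29,177.76):
Base rate for J-613 is 26%.
Additional duty on J-613 from Bralova: +62.1%. Applied ad valorem rate: 26% + 62.1% = 88.1%.
Duty = £29,177.76 × 88.1% = £25,705.61.
Line 2 (W-325, Casica, 3,824 units, £566,066.72):
Base rate for W-325 is 26%.
Duty = £566,066.72 × 26% = £147,177.35.
Line 3 (D-915, Bralova, 33 pairs, £2,757.15):
Base rate for D-915 is 32.5%.
D-915 has an FTA preferential rate, but origin Bralova is not Durador; base rate stands.
Duty = £2,757.15 × 32.5% = £896.07.
Total = £25,705.61 + £147,177.35 + £896.07 = £173,779.03.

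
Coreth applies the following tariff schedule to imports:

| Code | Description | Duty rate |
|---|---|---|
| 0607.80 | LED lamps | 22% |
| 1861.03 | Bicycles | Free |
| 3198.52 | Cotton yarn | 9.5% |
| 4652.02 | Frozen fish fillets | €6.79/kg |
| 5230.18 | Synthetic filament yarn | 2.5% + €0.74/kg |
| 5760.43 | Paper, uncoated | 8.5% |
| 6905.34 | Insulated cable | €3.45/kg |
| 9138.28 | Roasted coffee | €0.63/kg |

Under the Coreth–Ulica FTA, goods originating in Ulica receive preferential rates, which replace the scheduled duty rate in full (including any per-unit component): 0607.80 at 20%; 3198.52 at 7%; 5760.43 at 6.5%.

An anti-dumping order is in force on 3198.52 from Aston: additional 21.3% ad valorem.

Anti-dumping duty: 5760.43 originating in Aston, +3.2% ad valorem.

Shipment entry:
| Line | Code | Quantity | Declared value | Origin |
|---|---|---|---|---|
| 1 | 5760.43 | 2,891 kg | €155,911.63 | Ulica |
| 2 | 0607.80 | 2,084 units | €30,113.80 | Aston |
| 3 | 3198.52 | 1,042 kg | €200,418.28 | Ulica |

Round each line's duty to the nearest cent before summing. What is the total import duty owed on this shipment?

Line 1 (5760.43, Ulica, 2,891 kg, €155,911.63):
Base rate for 5760.43 is 8.5%.
Origin Ulica qualifies under the Coreth–Ulica agreement and 5760.43 is covered: preferential rate 6.5% applies instead.
The additional-duty order on 5760.43 targets Aston, not Ulica; it does not apply.
Duty = €155,911.63 × 6.5% = €10,134.26.
Line 2 (0607.80, Aston, 2,084 units, €30,113.80):
Base rate for 0607.80 is 22%.
0607.80 has an FTA preferential rate, but origin Aston is not Ulica; base rate stands.
Duty = €30,113.80 × 22% = €6,625.04.
Line 3 (3198.52, Ulica, 1,042 kg, €200,418.28):
Base rate for 3198.52 is 9.5%.
Origin Ulica qualifies under the Coreth–Ulica agreement and 3198.52 is covered: preferential rate 7% applies instead.
The additional-duty order on 3198.52 targets Aston, not Ulica; it does not apply.
Duty = €200,418.28 × 7% = €14,029.28.
Total = €10,134.26 + €6,625.04 + €14,029.28 = €30,788.58.

€30,788.58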